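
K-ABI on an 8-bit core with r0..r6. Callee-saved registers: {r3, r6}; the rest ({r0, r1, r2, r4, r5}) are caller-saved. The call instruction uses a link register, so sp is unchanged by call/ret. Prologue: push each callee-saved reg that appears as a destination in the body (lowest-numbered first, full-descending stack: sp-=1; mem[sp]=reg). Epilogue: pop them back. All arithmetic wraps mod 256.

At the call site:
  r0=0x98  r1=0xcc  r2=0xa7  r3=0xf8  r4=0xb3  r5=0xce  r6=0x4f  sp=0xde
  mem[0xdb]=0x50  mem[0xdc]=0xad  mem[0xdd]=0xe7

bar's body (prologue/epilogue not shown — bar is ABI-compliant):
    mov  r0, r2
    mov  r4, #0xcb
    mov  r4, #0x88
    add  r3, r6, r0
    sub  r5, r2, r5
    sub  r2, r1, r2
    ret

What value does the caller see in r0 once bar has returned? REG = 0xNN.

prologue: push r3 → mem[0xdd]=0xf8, sp=0xdd
body[0] mov  r0, r2 → r0=0xa7
body[1] mov  r4, #0xcb → r4=0xcb
body[2] mov  r4, #0x88 → r4=0x88
body[3] add  r3, r6, r0 → r3=0xf6
body[4] sub  r5, r2, r5 → r5=0xd9
body[5] sub  r2, r1, r2 → r2=0x25
epilogue: pop r3=0xf8, sp=0xde
r0 is caller-saved → body value

REG = 0xa7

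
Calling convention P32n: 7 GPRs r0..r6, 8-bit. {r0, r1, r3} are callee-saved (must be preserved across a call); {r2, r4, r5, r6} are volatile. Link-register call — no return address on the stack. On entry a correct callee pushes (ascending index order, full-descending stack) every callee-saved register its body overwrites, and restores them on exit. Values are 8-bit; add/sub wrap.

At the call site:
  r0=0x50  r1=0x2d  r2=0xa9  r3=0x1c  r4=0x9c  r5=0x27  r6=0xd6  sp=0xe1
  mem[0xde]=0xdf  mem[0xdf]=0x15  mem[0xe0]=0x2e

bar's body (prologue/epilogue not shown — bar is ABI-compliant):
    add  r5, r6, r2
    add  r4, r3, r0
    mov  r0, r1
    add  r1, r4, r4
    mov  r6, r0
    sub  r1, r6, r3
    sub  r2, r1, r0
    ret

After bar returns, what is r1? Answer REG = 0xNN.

prologue: push r0 → mem[0xe0]=0x50, sp=0xe0
prologue: push r1 → mem[0xdf]=0x2d, sp=0xdf
body[0] add  r5, r6, r2 → r5=0x7f
body[1] add  r4, r3, r0 → r4=0x6c
body[2] mov  r0, r1 → r0=0x2d
body[3] add  r1, r4, r4 → r1=0xd8
body[4] mov  r6, r0 → r6=0x2d
body[5] sub  r1, r6, r3 → r1=0x11
body[6] sub  r2, r1, r0 → r2=0xe4
epilogue: pop r1=0x2d, sp=0xe0
epilogue: pop r0=0x50, sp=0xe1
r1 is callee-saved → restored

REG = 0x2d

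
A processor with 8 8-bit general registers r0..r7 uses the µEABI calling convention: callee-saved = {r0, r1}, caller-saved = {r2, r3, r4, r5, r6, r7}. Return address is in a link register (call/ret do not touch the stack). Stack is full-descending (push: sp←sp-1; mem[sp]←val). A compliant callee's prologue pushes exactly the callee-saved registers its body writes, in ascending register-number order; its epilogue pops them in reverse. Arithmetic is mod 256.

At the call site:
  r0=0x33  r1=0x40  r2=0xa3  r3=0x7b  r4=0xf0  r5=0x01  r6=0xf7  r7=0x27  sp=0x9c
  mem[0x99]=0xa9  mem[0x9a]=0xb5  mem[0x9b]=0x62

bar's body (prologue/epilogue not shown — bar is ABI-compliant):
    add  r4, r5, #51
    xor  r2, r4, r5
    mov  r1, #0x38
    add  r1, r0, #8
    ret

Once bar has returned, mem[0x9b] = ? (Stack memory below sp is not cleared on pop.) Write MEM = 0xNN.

MEM = 0x40

prologue: push r1 → mem[0x9b]=0x40, sp=0x9b
body[0] add  r4, r5, #51 → r4=0x34
body[1] xor  r2, r4, r5 → r2=0x35
body[2] mov  r1, #0x38 → r1=0x38
body[3] add  r1, r0, #8 → r1=0x3b
epilogue: pop r1=0x40, sp=0x9c
prologue pushed ['r1'] at ['0x9b']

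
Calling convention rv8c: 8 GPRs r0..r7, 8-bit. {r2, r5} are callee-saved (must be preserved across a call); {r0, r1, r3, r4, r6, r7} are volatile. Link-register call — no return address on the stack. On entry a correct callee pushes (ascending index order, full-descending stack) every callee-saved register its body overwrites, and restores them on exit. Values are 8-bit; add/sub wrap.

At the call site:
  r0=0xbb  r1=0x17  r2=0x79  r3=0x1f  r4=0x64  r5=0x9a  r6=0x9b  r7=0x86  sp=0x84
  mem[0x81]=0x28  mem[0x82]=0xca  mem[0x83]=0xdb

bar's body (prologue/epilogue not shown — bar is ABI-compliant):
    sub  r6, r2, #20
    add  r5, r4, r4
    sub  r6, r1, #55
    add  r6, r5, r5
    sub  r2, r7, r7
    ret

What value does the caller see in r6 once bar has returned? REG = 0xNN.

prologue: push r2 → mem[0x83]=0x79, sp=0x83
prologue: push r5 → mem[0x82]=0x9a, sp=0x82
body[0] sub  r6, r2, #20 → r6=0x65
body[1] add  r5, r4, r4 → r5=0xc8
body[2] sub  r6, r1, #55 → r6=0xe0
body[3] add  r6, r5, r5 → r6=0x90
body[4] sub  r2, r7, r7 → r2=0x00
epilogue: pop r5=0x9a, sp=0x83
epilogue: pop r2=0x79, sp=0x84
r6 is caller-saved → body value

REG = 0x90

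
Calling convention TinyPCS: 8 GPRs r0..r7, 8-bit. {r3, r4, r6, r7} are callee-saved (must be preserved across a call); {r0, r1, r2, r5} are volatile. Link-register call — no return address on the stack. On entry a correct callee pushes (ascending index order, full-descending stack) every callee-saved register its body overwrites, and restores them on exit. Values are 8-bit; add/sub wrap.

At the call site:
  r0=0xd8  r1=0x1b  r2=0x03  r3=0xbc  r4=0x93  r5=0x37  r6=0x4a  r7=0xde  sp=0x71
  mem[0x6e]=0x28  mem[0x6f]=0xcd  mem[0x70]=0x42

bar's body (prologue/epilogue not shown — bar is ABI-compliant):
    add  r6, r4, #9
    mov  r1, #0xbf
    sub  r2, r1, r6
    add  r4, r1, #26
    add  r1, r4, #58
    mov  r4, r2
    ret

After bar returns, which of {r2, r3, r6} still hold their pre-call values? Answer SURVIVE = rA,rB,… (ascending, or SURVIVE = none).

SURVIVE = r3,r6

prologue: push r4 -> mem[0x70]=0x93, sp=0x70
prologue: push r6 -> mem[0x6f]=0x4a, sp=0x6f
body[0] add  r6, r4, #9 -> r6=0x9c
body[1] mov  r1, #0xbf -> r1=0xbf
body[2] sub  r2, r1, r6 -> r2=0x23
body[3] add  r4, r1, #26 -> r4=0xd9
body[4] add  r1, r4, #58 -> r1=0x13
body[5] mov  r4, r2 -> r4=0x23
epilogue: pop r6=0x4a, sp=0x70
epilogue: pop r4=0x93, sp=0x71
r2: caller-saved, written=True
r3: callee-saved, written=False
r6: callee-saved, written=True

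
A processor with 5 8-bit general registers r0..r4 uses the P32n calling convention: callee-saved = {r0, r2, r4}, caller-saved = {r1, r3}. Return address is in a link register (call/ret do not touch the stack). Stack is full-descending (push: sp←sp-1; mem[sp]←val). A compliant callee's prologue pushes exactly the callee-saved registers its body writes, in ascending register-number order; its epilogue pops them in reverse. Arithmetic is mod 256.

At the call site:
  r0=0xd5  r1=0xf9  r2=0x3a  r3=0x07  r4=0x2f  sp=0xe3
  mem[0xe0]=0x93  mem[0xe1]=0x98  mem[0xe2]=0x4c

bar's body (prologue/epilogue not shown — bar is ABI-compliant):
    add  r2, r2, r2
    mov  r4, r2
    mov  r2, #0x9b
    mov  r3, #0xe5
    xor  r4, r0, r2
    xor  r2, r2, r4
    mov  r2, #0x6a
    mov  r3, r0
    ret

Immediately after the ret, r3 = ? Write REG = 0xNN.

prologue: push r2 → mem[0xe2]=0x3a, sp=0xe2
prologue: push r4 → mem[0xe1]=0x2f, sp=0xe1
body[0] add  r2, r2, r2 → r2=0x74
body[1] mov  r4, r2 → r4=0x74
body[2] mov  r2, #0x9b → r2=0x9b
body[3] mov  r3, #0xe5 → r3=0xe5
body[4] xor  r4, r0, r2 → r4=0x4e
body[5] xor  r2, r2, r4 → r2=0xd5
body[6] mov  r2, #0x6a → r2=0x6a
body[7] mov  r3, r0 → r3=0xd5
epilogue: pop r4=0x2f, sp=0xe2
epilogue: pop r2=0x3a, sp=0xe3
r3 is caller-saved → body value

REG = 0xd5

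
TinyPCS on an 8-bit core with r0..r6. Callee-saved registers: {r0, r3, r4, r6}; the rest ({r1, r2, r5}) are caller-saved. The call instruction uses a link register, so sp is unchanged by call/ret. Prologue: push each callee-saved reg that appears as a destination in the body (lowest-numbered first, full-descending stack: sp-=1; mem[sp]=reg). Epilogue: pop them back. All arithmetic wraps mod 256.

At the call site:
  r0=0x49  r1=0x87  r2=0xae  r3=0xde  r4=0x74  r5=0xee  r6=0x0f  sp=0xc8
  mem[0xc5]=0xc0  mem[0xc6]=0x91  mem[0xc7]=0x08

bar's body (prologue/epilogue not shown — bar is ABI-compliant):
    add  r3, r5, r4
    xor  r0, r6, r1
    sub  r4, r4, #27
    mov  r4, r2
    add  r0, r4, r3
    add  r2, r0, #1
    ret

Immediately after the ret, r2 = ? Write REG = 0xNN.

REG = 0x11

prologue: push r0 -> mem[0xc7]=0x49, sp=0xc7
prologue: push r3 -> mem[0xc6]=0xde, sp=0xc6
prologue: push r4 -> mem[0xc5]=0x74, sp=0xc5
body[0] add  r3, r5, r4 -> r3=0x62
body[1] xor  r0, r6, r1 -> r0=0x88
body[2] sub  r4, r4, #27 -> r4=0x59
body[3] mov  r4, r2 -> r4=0xae
body[4] add  r0, r4, r3 -> r0=0x10
body[5] add  r2, r0, #1 -> r2=0x11
epilogue: pop r4=0x74, sp=0xc6
epilogue: pop r3=0xde, sp=0xc7
epilogue: pop r0=0x49, sp=0xc8
r2 is caller-saved -> body value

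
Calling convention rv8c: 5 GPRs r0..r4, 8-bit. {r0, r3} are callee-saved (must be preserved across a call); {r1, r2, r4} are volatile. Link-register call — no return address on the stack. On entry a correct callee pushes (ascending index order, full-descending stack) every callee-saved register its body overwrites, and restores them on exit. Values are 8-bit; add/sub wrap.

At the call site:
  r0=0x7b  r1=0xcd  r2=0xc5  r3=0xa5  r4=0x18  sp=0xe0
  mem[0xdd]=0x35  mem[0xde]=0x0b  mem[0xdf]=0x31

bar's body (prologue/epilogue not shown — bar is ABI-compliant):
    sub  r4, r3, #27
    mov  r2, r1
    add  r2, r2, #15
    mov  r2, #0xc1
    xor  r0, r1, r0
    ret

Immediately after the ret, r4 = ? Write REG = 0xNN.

REG = 0x8a

prologue: push r0 → mem[0xdf]=0x7b, sp=0xdf
body[0] sub  r4, r3, #27 → r4=0x8a
body[1] mov  r2, r1 → r2=0xcd
body[2] add  r2, r2, #15 → r2=0xdc
body[3] mov  r2, #0xc1 → r2=0xc1
body[4] xor  r0, r1, r0 → r0=0xb6
epilogue: pop r0=0x7b, sp=0xe0
r4 is caller-saved → body value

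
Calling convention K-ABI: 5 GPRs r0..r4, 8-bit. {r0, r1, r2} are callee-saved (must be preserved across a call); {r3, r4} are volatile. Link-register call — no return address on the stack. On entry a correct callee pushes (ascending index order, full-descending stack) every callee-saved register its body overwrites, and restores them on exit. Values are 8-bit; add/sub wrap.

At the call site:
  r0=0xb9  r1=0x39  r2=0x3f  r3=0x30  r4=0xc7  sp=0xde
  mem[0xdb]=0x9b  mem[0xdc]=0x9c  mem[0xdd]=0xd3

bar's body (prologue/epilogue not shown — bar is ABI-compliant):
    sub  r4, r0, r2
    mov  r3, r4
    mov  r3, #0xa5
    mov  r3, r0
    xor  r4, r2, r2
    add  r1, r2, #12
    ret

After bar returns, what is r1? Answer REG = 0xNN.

prologue: push r1 → mem[0xdd]=0x39, sp=0xdd
body[0] sub  r4, r0, r2 → r4=0x7a
body[1] mov  r3, r4 → r3=0x7a
body[2] mov  r3, #0xa5 → r3=0xa5
body[3] mov  r3, r0 → r3=0xb9
body[4] xor  r4, r2, r2 → r4=0x00
body[5] add  r1, r2, #12 → r1=0x4b
epilogue: pop r1=0x39, sp=0xde
r1 is callee-saved → restored

REG = 0x39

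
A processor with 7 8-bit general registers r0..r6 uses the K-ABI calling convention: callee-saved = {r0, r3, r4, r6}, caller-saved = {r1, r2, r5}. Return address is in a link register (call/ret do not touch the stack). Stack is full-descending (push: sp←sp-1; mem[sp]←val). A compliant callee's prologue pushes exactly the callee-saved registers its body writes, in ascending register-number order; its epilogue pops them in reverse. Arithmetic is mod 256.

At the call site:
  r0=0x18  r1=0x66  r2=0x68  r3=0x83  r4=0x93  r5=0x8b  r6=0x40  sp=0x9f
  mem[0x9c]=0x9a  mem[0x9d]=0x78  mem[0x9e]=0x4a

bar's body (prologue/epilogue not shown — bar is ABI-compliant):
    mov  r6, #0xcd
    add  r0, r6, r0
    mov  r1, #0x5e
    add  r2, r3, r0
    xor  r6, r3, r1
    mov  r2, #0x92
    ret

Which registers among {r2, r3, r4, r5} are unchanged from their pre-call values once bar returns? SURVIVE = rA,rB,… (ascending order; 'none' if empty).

prologue: push r0 -> mem[0x9e]=0x18, sp=0x9e
prologue: push r6 -> mem[0x9d]=0x40, sp=0x9d
body[0] mov  r6, #0xcd -> r6=0xcd
body[1] add  r0, r6, r0 -> r0=0xe5
body[2] mov  r1, #0x5e -> r1=0x5e
body[3] add  r2, r3, r0 -> r2=0x68
body[4] xor  r6, r3, r1 -> r6=0xdd
body[5] mov  r2, #0x92 -> r2=0x92
epilogue: pop r6=0x40, sp=0x9e
epilogue: pop r0=0x18, sp=0x9f
r2: caller-saved, written=True
r3: callee-saved, written=False
r4: callee-saved, written=False
r5: caller-saved, written=False

SURVIVE = r3,r4,r5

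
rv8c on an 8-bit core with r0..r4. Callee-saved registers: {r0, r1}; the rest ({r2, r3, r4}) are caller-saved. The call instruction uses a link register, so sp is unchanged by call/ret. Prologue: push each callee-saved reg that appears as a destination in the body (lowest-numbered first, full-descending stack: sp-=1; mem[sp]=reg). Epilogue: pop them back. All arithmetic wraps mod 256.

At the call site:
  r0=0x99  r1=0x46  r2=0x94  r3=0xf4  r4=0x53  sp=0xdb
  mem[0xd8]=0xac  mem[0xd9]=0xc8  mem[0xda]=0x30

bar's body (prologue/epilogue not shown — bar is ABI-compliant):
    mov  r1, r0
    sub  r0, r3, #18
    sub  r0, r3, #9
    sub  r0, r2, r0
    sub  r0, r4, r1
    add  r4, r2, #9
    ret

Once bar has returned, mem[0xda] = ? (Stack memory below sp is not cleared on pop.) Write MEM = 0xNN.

MEM = 0x99

prologue: push r0 -> mem[0xda]=0x99, sp=0xda
prologue: push r1 -> mem[0xd9]=0x46, sp=0xd9
body[0] mov  r1, r0 -> r1=0x99
body[1] sub  r0, r3, #18 -> r0=0xe2
body[2] sub  r0, r3, #9 -> r0=0xeb
body[3] sub  r0, r2, r0 -> r0=0xa9
body[4] sub  r0, r4, r1 -> r0=0xba
body[5] add  r4, r2, #9 -> r4=0x9d
epilogue: pop r1=0x46, sp=0xda
epilogue: pop r0=0x99, sp=0xdb
prologue pushed ['r0', 'r1'] at ['0xda', '0xd9']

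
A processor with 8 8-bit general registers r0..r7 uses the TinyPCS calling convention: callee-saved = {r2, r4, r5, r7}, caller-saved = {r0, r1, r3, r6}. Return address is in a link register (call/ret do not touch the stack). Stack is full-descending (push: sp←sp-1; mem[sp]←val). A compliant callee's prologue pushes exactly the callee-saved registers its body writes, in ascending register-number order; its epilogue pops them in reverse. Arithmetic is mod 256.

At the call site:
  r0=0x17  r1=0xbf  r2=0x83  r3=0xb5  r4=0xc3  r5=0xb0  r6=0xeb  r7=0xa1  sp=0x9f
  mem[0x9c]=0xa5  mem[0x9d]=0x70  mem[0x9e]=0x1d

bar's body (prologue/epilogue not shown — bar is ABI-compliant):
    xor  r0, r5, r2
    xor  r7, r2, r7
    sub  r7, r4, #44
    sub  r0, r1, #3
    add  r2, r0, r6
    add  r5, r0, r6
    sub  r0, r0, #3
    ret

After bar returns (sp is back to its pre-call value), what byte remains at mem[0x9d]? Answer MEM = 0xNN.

prologue: push r2 → mem[0x9e]=0x83, sp=0x9e
prologue: push r5 → mem[0x9d]=0xb0, sp=0x9d
prologue: push r7 → mem[0x9c]=0xa1, sp=0x9c
body[0] xor  r0, r5, r2 → r0=0x33
body[1] xor  r7, r2, r7 → r7=0x22
body[2] sub  r7, r4, #44 → r7=0x97
body[3] sub  r0, r1, #3 → r0=0xbc
body[4] add  r2, r0, r6 → r2=0xa7
body[5] add  r5, r0, r6 → r5=0xa7
body[6] sub  r0, r0, #3 → r0=0xb9
epilogue: pop r7=0xa1, sp=0x9d
epilogue: pop r5=0xb0, sp=0x9e
epilogue: pop r2=0x83, sp=0x9f
prologue pushed ['r2', 'r5', 'r7'] at ['0x9e', '0x9d', '0x9c']

MEM = 0xb0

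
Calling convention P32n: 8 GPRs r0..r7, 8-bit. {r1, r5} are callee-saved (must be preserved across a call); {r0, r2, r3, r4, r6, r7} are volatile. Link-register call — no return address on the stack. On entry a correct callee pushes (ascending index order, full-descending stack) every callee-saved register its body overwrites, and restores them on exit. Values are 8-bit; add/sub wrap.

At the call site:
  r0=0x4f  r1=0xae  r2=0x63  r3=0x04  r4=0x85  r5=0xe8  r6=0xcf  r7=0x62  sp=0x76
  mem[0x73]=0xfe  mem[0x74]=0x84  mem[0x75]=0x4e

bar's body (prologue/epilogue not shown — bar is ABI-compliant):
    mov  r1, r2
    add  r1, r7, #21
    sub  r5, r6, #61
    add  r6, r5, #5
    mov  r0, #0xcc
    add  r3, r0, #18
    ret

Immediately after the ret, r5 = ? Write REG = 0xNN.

prologue: push r1 → mem[0x75]=0xae, sp=0x75
prologue: push r5 → mem[0x74]=0xe8, sp=0x74
body[0] mov  r1, r2 → r1=0x63
body[1] add  r1, r7, #21 → r1=0x77
body[2] sub  r5, r6, #61 → r5=0x92
body[3] add  r6, r5, #5 → r6=0x97
body[4] mov  r0, #0xcc → r0=0xcc
body[5] add  r3, r0, #18 → r3=0xde
epilogue: pop r5=0xe8, sp=0x75
epilogue: pop r1=0xae, sp=0x76
r5 is callee-saved → restored

REG = 0xe8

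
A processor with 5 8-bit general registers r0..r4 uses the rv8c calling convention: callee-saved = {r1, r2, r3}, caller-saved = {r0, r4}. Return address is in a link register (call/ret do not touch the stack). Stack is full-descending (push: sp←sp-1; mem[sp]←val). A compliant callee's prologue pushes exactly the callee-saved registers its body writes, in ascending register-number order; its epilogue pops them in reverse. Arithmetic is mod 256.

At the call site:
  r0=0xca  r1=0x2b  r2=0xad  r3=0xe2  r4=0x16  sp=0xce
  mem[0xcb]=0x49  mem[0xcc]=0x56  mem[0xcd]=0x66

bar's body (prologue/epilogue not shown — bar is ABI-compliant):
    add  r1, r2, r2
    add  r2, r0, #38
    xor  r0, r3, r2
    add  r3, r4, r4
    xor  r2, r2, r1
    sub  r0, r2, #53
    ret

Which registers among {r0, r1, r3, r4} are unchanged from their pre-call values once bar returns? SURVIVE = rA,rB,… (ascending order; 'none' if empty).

SURVIVE = r1,r3,r4

prologue: push r1 → mem[0xcd]=0x2b, sp=0xcd
prologue: push r2 → mem[0xcc]=0xad, sp=0xcc
prologue: push r3 → mem[0xcb]=0xe2, sp=0xcb
body[0] add  r1, r2, r2 → r1=0x5a
body[1] add  r2, r0, #38 → r2=0xf0
body[2] xor  r0, r3, r2 → r0=0x12
body[3] add  r3, r4, r4 → r3=0x2c
body[4] xor  r2, r2, r1 → r2=0xaa
body[5] sub  r0, r2, #53 → r0=0x75
epilogue: pop r3=0xe2, sp=0xcc
epilogue: pop r2=0xad, sp=0xcd
epilogue: pop r1=0x2b, sp=0xce
r0: caller-saved, written=True
r1: callee-saved, written=True
r3: callee-saved, written=True
r4: caller-saved, written=False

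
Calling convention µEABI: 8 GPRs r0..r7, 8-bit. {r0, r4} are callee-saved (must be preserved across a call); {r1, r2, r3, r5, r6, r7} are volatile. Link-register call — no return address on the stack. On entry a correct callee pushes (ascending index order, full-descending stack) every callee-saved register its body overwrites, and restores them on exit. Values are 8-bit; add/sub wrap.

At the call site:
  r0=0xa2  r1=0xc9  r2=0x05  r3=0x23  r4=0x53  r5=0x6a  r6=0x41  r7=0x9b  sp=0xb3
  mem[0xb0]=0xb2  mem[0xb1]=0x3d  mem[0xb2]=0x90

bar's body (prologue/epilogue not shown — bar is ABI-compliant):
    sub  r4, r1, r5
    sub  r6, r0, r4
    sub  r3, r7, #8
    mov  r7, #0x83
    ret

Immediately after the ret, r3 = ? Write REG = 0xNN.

prologue: push r4 -> mem[0xb2]=0x53, sp=0xb2
body[0] sub  r4, r1, r5 -> r4=0x5f
body[1] sub  r6, r0, r4 -> r6=0x43
body[2] sub  r3, r7, #8 -> r3=0x93
body[3] mov  r7, #0x83 -> r7=0x83
epilogue: pop r4=0x53, sp=0xb3
r3 is caller-saved -> body value

REG = 0x93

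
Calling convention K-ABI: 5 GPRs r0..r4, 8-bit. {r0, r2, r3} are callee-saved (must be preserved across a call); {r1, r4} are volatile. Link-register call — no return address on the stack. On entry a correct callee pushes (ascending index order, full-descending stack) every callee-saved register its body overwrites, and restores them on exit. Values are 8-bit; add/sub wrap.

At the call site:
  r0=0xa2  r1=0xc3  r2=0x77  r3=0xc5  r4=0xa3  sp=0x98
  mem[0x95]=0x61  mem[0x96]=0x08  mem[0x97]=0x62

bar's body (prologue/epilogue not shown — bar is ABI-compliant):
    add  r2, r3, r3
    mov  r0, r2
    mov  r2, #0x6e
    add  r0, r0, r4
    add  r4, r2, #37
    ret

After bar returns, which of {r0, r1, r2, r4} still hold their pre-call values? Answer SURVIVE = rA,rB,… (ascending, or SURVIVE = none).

prologue: push r0 -> mem[0x97]=0xa2, sp=0x97
prologue: push r2 -> mem[0x96]=0x77, sp=0x96
body[0] add  r2, r3, r3 -> r2=0x8a
body[1] mov  r0, r2 -> r0=0x8a
body[2] mov  r2, #0x6e -> r2=0x6e
body[3] add  r0, r0, r4 -> r0=0x2d
body[4] add  r4, r2, #37 -> r4=0x93
epilogue: pop r2=0x77, sp=0x97
epilogue: pop r0=0xa2, sp=0x98
r0: callee-saved, written=True
r1: caller-saved, written=False
r2: callee-saved, written=True
r4: caller-saved, written=True

SURVIVE = r0,r1,r2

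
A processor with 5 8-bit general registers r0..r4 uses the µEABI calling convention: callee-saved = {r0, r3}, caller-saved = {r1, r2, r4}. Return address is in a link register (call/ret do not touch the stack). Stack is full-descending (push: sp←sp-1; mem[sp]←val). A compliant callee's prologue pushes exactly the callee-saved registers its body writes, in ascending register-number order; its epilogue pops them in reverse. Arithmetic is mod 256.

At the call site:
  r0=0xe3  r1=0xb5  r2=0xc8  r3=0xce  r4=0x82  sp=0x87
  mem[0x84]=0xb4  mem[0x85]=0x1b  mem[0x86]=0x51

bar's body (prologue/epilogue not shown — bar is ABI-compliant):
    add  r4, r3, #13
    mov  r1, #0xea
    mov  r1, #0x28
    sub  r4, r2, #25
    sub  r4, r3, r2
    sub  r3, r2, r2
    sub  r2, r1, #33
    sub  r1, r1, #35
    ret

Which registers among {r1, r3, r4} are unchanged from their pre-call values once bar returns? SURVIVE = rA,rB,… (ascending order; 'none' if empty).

prologue: push r3 -> mem[0x86]=0xce, sp=0x86
body[0] add  r4, r3, #13 -> r4=0xdb
body[1] mov  r1, #0xea -> r1=0xea
body[2] mov  r1, #0x28 -> r1=0x28
body[3] sub  r4, r2, #25 -> r4=0xaf
body[4] sub  r4, r3, r2 -> r4=0x06
body[5] sub  r3, r2, r2 -> r3=0x00
body[6] sub  r2, r1, #33 -> r2=0x07
body[7] sub  r1, r1, #35 -> r1=0x05
epilogue: pop r3=0xce, sp=0x87
r1: caller-saved, written=True
r3: callee-saved, written=True
r4: caller-saved, written=True

SURVIVE = r3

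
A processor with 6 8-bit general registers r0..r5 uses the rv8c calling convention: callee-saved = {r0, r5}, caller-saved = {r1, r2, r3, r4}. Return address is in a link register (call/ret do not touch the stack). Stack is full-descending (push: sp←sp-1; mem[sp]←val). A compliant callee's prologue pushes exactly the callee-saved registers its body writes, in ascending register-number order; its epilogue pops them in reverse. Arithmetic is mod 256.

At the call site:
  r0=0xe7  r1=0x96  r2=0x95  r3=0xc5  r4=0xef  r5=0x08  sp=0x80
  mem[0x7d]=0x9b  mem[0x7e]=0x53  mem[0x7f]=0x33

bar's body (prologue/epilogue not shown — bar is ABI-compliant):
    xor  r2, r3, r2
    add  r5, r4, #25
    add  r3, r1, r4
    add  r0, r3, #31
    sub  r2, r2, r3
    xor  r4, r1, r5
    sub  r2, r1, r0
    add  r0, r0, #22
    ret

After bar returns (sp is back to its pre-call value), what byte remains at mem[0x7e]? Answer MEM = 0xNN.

MEM = 0x08

prologue: push r0 -> mem[0x7f]=0xe7, sp=0x7f
prologue: push r5 -> mem[0x7e]=0x08, sp=0x7e
body[0] xor  r2, r3, r2 -> r2=0x50
body[1] add  r5, r4, #25 -> r5=0x08
body[2] add  r3, r1, r4 -> r3=0x85
body[3] add  r0, r3, #31 -> r0=0xa4
body[4] sub  r2, r2, r3 -> r2=0xcb
body[5] xor  r4, r1, r5 -> r4=0x9e
body[6] sub  r2, r1, r0 -> r2=0xf2
body[7] add  r0, r0, #22 -> r0=0xba
epilogue: pop r5=0x08, sp=0x7f
epilogue: pop r0=0xe7, sp=0x80
prologue pushed ['r0', 'r5'] at ['0x7f', '0x7e']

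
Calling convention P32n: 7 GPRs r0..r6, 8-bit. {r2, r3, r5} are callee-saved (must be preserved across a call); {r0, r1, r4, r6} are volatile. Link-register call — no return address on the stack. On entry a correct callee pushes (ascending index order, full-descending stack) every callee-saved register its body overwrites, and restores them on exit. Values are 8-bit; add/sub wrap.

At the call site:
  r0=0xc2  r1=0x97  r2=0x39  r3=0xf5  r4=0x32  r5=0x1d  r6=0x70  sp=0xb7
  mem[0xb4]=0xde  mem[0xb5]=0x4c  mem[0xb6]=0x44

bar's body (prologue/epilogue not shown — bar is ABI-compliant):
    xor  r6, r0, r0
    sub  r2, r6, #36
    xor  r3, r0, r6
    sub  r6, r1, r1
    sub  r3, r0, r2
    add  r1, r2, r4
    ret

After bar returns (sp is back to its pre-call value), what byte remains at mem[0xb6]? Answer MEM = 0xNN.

MEM = 0x39

prologue: push r2 → mem[0xb6]=0x39, sp=0xb6
prologue: push r3 → mem[0xb5]=0xf5, sp=0xb5
body[0] xor  r6, r0, r0 → r6=0x00
body[1] sub  r2, r6, #36 → r2=0xdc
body[2] xor  r3, r0, r6 → r3=0xc2
body[3] sub  r6, r1, r1 → r6=0x00
body[4] sub  r3, r0, r2 → r3=0xe6
body[5] add  r1, r2, r4 → r1=0x0e
epilogue: pop r3=0xf5, sp=0xb6
epilogue: pop r2=0x39, sp=0xb7
prologue pushed ['r2', 'r3'] at ['0xb6', '0xb5']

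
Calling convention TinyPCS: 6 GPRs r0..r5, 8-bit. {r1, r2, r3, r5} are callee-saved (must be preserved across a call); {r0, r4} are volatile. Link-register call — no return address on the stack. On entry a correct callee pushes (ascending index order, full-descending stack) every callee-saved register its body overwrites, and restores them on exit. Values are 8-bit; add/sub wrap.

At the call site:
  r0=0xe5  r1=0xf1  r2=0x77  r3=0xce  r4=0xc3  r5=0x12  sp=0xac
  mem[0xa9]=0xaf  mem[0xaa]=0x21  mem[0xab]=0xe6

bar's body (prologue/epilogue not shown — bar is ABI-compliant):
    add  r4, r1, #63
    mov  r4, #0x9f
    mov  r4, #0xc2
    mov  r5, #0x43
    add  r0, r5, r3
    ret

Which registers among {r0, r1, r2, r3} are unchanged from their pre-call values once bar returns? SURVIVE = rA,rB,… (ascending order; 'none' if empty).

prologue: push r5 -> mem[0xab]=0x12, sp=0xab
body[0] add  r4, r1, #63 -> r4=0x30
body[1] mov  r4, #0x9f -> r4=0x9f
body[2] mov  r4, #0xc2 -> r4=0xc2
body[3] mov  r5, #0x43 -> r5=0x43
body[4] add  r0, r5, r3 -> r0=0x11
epilogue: pop r5=0x12, sp=0xac
r0: caller-saved, written=True
r1: callee-saved, written=False
r2: callee-saved, written=False
r3: callee-saved, written=False

SURVIVE = r1,r2,r3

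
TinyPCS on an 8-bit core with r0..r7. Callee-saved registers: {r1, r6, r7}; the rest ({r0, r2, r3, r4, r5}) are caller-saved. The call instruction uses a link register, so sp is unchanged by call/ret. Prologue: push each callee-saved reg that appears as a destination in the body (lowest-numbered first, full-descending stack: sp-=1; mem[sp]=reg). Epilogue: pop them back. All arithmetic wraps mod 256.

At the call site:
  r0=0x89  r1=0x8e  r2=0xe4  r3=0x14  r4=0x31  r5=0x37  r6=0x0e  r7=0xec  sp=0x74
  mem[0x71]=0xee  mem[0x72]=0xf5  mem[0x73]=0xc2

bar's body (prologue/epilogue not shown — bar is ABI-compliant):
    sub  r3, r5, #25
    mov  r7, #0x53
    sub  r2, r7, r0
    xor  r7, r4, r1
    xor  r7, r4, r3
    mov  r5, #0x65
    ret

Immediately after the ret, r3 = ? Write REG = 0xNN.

prologue: push r7 → mem[0x73]=0xec, sp=0x73
body[0] sub  r3, r5, #25 → r3=0x1e
body[1] mov  r7, #0x53 → r7=0x53
body[2] sub  r2, r7, r0 → r2=0xca
body[3] xor  r7, r4, r1 → r7=0xbf
body[4] xor  r7, r4, r3 → r7=0x2f
body[5] mov  r5, #0x65 → r5=0x65
epilogue: pop r7=0xec, sp=0x74
r3 is caller-saved → body value

REG = 0x1e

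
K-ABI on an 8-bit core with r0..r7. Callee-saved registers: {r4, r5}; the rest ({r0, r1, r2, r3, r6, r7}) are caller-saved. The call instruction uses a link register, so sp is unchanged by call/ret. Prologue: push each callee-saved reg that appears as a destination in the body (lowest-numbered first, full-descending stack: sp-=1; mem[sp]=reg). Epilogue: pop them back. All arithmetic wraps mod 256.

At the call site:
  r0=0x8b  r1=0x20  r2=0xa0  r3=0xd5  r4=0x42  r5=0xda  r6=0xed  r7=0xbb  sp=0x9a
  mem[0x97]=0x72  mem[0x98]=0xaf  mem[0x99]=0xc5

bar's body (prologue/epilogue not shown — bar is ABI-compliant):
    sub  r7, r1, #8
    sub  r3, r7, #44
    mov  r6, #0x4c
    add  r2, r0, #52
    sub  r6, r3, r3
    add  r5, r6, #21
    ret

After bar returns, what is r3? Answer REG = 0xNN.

prologue: push r5 -> mem[0x99]=0xda, sp=0x99
body[0] sub  r7, r1, #8 -> r7=0x18
body[1] sub  r3, r7, #44 -> r3=0xec
body[2] mov  r6, #0x4c -> r6=0x4c
body[3] add  r2, r0, #52 -> r2=0xbf
body[4] sub  r6, r3, r3 -> r6=0x00
body[5] add  r5, r6, #21 -> r5=0x15
epilogue: pop r5=0xda, sp=0x9a
r3 is caller-saved -> body value

REG = 0xec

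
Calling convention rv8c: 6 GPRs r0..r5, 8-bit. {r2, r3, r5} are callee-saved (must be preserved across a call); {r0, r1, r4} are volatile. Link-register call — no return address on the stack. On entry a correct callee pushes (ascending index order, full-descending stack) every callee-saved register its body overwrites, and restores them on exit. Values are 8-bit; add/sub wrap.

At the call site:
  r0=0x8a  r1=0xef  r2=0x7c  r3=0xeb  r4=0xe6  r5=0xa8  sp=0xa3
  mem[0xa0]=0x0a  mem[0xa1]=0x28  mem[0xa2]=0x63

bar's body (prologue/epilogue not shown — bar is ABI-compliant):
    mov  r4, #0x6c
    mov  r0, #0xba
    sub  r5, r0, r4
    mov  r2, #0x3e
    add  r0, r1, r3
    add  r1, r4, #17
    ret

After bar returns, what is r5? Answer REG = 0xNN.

REG = 0xa8

prologue: push r2 → mem[0xa2]=0x7c, sp=0xa2
prologue: push r5 → mem[0xa1]=0xa8, sp=0xa1
body[0] mov  r4, #0x6c → r4=0x6c
body[1] mov  r0, #0xba → r0=0xba
body[2] sub  r5, r0, r4 → r5=0x4e
body[3] mov  r2, #0x3e → r2=0x3e
body[4] add  r0, r1, r3 → r0=0xda
body[5] add  r1, r4, #17 → r1=0x7d
epilogue: pop r5=0xa8, sp=0xa2
epilogue: pop r2=0x7c, sp=0xa3
r5 is callee-saved → restored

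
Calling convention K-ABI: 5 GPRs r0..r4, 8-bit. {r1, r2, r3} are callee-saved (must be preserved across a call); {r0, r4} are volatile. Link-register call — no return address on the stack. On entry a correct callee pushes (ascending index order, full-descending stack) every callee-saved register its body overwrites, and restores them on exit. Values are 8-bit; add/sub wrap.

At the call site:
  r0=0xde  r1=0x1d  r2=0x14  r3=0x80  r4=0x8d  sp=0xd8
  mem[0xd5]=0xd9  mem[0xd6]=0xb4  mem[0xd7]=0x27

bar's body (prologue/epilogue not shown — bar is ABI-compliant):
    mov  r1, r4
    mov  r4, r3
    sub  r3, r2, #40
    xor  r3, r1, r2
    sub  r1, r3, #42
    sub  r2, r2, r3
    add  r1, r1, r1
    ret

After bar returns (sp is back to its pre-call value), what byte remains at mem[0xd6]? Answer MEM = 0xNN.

prologue: push r1 → mem[0xd7]=0x1d, sp=0xd7
prologue: push r2 → mem[0xd6]=0x14, sp=0xd6
prologue: push r3 → mem[0xd5]=0x80, sp=0xd5
body[0] mov  r1, r4 → r1=0x8d
body[1] mov  r4, r3 → r4=0x80
body[2] sub  r3, r2, #40 → r3=0xec
body[3] xor  r3, r1, r2 → r3=0x99
body[4] sub  r1, r3, #42 → r1=0x6f
body[5] sub  r2, r2, r3 → r2=0x7b
body[6] add  r1, r1, r1 → r1=0xde
epilogue: pop r3=0x80, sp=0xd6
epilogue: pop r2=0x14, sp=0xd7
epilogue: pop r1=0x1d, sp=0xd8
prologue pushed ['r1', 'r2', 'r3'] at ['0xd7', '0xd6', '0xd5']

MEM = 0x14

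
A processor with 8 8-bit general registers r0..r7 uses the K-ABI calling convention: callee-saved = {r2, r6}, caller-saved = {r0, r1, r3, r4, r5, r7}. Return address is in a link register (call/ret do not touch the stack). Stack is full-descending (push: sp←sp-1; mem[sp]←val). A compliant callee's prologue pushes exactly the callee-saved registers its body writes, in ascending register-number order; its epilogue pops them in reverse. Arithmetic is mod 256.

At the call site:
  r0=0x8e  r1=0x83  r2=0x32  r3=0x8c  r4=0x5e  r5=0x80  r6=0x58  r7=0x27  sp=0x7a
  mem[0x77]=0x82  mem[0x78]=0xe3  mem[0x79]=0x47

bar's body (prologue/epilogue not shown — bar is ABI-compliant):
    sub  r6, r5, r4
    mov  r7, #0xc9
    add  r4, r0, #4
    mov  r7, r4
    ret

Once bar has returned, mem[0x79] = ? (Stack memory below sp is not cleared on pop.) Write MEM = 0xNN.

MEM = 0x58

prologue: push r6 → mem[0x79]=0x58, sp=0x79
body[0] sub  r6, r5, r4 → r6=0x22
body[1] mov  r7, #0xc9 → r7=0xc9
body[2] add  r4, r0, #4 → r4=0x92
body[3] mov  r7, r4 → r7=0x92
epilogue: pop r6=0x58, sp=0x7a
prologue pushed ['r6'] at ['0x79']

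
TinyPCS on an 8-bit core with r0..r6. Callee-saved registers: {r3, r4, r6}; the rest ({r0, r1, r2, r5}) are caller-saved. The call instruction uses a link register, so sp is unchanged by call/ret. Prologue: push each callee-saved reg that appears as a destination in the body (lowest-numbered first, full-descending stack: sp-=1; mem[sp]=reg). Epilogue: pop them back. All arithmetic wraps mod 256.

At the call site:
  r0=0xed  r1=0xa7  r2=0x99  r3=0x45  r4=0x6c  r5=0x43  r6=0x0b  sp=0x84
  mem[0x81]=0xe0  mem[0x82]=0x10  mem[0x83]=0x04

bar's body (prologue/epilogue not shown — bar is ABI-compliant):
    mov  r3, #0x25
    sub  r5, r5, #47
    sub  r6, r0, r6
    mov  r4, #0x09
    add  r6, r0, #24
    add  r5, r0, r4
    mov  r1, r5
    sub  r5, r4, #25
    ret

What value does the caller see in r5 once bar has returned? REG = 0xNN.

prologue: push r3 -> mem[0x83]=0x45, sp=0x83
prologue: push r4 -> mem[0x82]=0x6c, sp=0x82
prologue: push r6 -> mem[0x81]=0x0b, sp=0x81
body[0] mov  r3, #0x25 -> r3=0x25
body[1] sub  r5, r5, #47 -> r5=0x14
body[2] sub  r6, r0, r6 -> r6=0xe2
body[3] mov  r4, #0x09 -> r4=0x09
body[4] add  r6, r0, #24 -> r6=0x05
body[5] add  r5, r0, r4 -> r5=0xf6
body[6] mov  r1, r5 -> r1=0xf6
body[7] sub  r5, r4, #25 -> r5=0xf0
epilogue: pop r6=0x0b, sp=0x82
epilogue: pop r4=0x6c, sp=0x83
epilogue: pop r3=0x45, sp=0x84
r5 is caller-saved -> body value

REG = 0xf0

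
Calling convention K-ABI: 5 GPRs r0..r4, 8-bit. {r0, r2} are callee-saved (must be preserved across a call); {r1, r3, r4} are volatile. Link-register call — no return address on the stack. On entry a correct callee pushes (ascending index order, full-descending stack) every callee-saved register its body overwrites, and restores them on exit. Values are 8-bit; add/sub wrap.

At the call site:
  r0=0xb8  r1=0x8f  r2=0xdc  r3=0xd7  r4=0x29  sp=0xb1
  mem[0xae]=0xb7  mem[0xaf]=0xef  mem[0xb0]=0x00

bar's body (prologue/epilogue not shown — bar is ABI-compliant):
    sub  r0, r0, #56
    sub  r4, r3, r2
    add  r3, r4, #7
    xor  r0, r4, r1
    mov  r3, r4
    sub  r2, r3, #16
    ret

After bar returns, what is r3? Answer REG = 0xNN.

prologue: push r0 → mem[0xb0]=0xb8, sp=0xb0
prologue: push r2 → mem[0xaf]=0xdc, sp=0xaf
body[0] sub  r0, r0, #56 → r0=0x80
body[1] sub  r4, r3, r2 → r4=0xfb
body[2] add  r3, r4, #7 → r3=0x02
body[3] xor  r0, r4, r1 → r0=0x74
body[4] mov  r3, r4 → r3=0xfb
body[5] sub  r2, r3, #16 → r2=0xeb
epilogue: pop r2=0xdc, sp=0xb0
epilogue: pop r0=0xb8, sp=0xb1
r3 is caller-saved → body value

REG = 0xfb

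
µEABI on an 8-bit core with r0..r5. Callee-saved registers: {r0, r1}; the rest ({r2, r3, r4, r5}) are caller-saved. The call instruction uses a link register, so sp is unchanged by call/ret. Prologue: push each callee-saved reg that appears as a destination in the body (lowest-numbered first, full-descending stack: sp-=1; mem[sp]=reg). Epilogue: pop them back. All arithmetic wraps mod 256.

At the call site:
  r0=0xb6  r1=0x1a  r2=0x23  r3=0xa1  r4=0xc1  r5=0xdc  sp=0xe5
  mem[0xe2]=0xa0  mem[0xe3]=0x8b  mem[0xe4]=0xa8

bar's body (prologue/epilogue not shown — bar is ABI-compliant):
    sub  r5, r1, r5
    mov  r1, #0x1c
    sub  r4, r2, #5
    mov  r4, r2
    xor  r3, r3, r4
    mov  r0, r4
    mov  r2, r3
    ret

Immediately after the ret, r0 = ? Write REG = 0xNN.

prologue: push r0 -> mem[0xe4]=0xb6, sp=0xe4
prologue: push r1 -> mem[0xe3]=0x1a, sp=0xe3
body[0] sub  r5, r1, r5 -> r5=0x3e
body[1] mov  r1, #0x1c -> r1=0x1c
body[2] sub  r4, r2, #5 -> r4=0x1e
body[3] mov  r4, r2 -> r4=0x23
body[4] xor  r3, r3, r4 -> r3=0x82
body[5] mov  r0, r4 -> r0=0x23
body[6] mov  r2, r3 -> r2=0x82
epilogue: pop r1=0x1a, sp=0xe4
epilogue: pop r0=0xb6, sp=0xe5
r0 is callee-saved -> restored

REG = 0xb6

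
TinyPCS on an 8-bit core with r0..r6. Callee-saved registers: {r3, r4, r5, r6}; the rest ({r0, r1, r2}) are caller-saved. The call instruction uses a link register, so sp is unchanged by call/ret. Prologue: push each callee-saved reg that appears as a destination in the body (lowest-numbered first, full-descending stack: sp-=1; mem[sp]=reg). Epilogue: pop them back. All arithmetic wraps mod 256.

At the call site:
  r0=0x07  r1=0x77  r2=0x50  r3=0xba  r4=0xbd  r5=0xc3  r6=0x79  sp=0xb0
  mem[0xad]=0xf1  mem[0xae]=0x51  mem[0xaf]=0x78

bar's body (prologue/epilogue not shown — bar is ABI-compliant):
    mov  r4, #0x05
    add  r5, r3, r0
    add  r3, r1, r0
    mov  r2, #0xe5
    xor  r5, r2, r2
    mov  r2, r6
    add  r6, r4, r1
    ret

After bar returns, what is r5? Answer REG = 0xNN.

prologue: push r3 -> mem[0xaf]=0xba, sp=0xaf
prologue: push r4 -> mem[0xae]=0xbd, sp=0xae
prologue: push r5 -> mem[0xad]=0xc3, sp=0xad
prologue: push r6 -> mem[0xac]=0x79, sp=0xac
body[0] mov  r4, #0x05 -> r4=0x05
body[1] add  r5, r3, r0 -> r5=0xc1
body[2] add  r3, r1, r0 -> r3=0x7e
body[3] mov  r2, #0xe5 -> r2=0xe5
body[4] xor  r5, r2, r2 -> r5=0x00
body[5] mov  r2, r6 -> r2=0x79
body[6] add  r6, r4, r1 -> r6=0x7c
epilogue: pop r6=0x79, sp=0xad
epilogue: pop r5=0xc3, sp=0xae
epilogue: pop r4=0xbd, sp=0xaf
epilogue: pop r3=0xba, sp=0xb0
r5 is callee-saved -> restored

REG = 0xc3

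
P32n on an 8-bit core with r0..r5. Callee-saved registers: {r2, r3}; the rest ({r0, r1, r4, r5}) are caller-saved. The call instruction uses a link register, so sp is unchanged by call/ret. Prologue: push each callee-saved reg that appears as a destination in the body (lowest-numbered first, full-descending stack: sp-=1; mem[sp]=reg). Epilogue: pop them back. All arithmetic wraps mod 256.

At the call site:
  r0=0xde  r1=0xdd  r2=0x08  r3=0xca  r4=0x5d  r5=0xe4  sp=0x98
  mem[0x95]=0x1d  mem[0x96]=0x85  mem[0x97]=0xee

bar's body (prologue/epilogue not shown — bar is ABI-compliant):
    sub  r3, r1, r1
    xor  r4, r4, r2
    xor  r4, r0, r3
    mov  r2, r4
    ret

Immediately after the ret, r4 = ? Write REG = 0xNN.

REG = 0xde

prologue: push r2 → mem[0x97]=0x08, sp=0x97
prologue: push r3 → mem[0x96]=0xca, sp=0x96
body[0] sub  r3, r1, r1 → r3=0x00
body[1] xor  r4, r4, r2 → r4=0x55
body[2] xor  r4, r0, r3 → r4=0xde
body[3] mov  r2, r4 → r2=0xde
epilogue: pop r3=0xca, sp=0x97
epilogue: pop r2=0x08, sp=0x98
r4 is caller-saved → body value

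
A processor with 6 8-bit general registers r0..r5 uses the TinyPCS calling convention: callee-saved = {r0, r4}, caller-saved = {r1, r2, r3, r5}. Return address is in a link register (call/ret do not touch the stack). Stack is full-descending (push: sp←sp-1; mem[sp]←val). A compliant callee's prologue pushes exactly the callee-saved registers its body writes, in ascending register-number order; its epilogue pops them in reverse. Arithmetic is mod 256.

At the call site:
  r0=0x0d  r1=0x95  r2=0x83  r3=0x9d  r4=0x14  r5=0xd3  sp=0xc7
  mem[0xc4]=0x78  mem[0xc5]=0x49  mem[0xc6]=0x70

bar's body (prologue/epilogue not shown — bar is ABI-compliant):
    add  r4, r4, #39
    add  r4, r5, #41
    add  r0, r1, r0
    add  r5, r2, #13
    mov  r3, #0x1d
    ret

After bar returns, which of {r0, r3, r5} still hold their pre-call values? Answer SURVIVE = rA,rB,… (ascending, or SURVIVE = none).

prologue: push r0 → mem[0xc6]=0x0d, sp=0xc6
prologue: push r4 → mem[0xc5]=0x14, sp=0xc5
body[0] add  r4, r4, #39 → r4=0x3b
body[1] add  r4, r5, #41 → r4=0xfc
body[2] add  r0, r1, r0 → r0=0xa2
body[3] add  r5, r2, #13 → r5=0x90
body[4] mov  r3, #0x1d → r3=0x1d
epilogue: pop r4=0x14, sp=0xc6
epilogue: pop r0=0x0d, sp=0xc7
r0: callee-saved, written=True
r3: caller-saved, written=True
r5: caller-saved, written=True

SURVIVE = r0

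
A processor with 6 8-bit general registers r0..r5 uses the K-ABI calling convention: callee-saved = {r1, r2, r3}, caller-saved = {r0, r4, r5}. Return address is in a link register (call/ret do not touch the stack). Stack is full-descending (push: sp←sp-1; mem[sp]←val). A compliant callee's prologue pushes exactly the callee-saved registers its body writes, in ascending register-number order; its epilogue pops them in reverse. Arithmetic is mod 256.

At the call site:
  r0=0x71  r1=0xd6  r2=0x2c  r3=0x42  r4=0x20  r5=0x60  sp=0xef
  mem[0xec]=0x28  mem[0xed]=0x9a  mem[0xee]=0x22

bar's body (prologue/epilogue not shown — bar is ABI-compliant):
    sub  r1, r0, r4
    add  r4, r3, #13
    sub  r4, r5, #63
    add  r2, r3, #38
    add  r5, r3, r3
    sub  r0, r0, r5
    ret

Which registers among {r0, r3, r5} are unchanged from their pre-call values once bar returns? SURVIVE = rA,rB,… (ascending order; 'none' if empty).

prologue: push r1 → mem[0xee]=0xd6, sp=0xee
prologue: push r2 → mem[0xed]=0x2c, sp=0xed
body[0] sub  r1, r0, r4 → r1=0x51
body[1] add  r4, r3, #13 → r4=0x4f
body[2] sub  r4, r5, #63 → r4=0x21
body[3] add  r2, r3, #38 → r2=0x68
body[4] add  r5, r3, r3 → r5=0x84
body[5] sub  r0, r0, r5 → r0=0xed
epilogue: pop r2=0x2c, sp=0xee
epilogue: pop r1=0xd6, sp=0xef
r0: caller-saved, written=True
r3: callee-saved, written=False
r5: caller-saved, written=True

SURVIVE = r3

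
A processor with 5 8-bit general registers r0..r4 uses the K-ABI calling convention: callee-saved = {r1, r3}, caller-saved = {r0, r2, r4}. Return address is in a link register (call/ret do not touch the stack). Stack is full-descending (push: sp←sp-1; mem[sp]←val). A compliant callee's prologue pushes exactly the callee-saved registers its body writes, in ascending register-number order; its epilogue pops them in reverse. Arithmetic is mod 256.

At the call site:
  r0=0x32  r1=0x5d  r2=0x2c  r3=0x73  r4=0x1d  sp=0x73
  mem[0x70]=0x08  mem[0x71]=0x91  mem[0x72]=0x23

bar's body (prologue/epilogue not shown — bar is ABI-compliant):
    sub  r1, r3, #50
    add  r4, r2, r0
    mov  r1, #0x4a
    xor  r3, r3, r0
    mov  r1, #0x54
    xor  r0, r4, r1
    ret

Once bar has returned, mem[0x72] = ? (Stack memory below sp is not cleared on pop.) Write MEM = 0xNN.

prologue: push r1 -> mem[0x72]=0x5d, sp=0x72
prologue: push r3 -> mem[0x71]=0x73, sp=0x71
body[0] sub  r1, r3, #50 -> r1=0x41
body[1] add  r4, r2, r0 -> r4=0x5e
body[2] mov  r1, #0x4a -> r1=0x4a
body[3] xor  r3, r3, r0 -> r3=0x41
body[4] mov  r1, #0x54 -> r1=0x54
body[5] xor  r0, r4, r1 -> r0=0x0a
epilogue: pop r3=0x73, sp=0x72
epilogue: pop r1=0x5d, sp=0x73
prologue pushed ['r1', 'r3'] at ['0x72', '0x71']

MEM = 0x5d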